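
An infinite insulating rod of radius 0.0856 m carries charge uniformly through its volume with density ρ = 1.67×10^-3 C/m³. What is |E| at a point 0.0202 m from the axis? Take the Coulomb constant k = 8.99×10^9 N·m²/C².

Coaxial Gaussian cylinder, radius r = 0.0202 m, length L (r < R).
Enclosed charge per unit length: λ_enc = ρ·πr² = (1.67×10^-3)π(0.0202)² = 2.141×10^-6 C/m.
By Gauss's law (flux through the curved wall only), E·2πrL = λ_enc L/ε₀.
E = 2k|λ_enc|/r = 2(8.99×10^9)(2.141×10^-6)/(0.0202) = 1.91×10^6 N/C.

|E| ≈ 1.91e6 V/m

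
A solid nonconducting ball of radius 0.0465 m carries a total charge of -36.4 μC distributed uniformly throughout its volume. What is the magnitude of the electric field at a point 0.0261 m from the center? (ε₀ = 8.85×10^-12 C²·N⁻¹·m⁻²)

Symmetry ⇒ E = E(r) r̂. Gaussian sphere of radius r = 0.0261 m (r < R).
For a uniform sphere the enclosed fraction is (r/R)³, so Q_enc = (-36.4 μC)(0.0261/0.0465)³ = -6.437e-6 C.
Applying ∮E·dA = Q_enc/ε₀ with Φ = E(4πr²):
E = |Q_enc|/(4πε₀r²) = (6.437×10^-6)/(4π·8.85×10^-12·(0.0261)²) = 8.50×10^7 N/C.

8.50×10^7 V/m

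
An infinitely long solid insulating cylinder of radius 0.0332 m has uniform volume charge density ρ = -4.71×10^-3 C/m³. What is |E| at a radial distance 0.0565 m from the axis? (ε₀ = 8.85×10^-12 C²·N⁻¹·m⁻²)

Take a coaxial cylindrical Gaussian surface of radius r = 0.0565 m and length L (r > 0.0332 m, full cross-section enclosed).
λ_enc = ρ·πR² = (-4.71×10^-3)π(0.0332)² = -1.631×10^-5 C/m.
Gauss's law: E·2πrL = λ_enc L/ε₀.
E = |λ_enc|/(2πε₀r) = (1.631e-5)/(2π·8.85×10^-12·0.0565) = 5.19×10^6 N/C.

E ≈ 5.19×10^6 V/m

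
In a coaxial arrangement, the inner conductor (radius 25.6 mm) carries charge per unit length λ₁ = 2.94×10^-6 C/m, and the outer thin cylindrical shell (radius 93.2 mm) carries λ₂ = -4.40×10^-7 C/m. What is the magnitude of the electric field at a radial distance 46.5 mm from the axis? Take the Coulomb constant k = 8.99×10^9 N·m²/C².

|E| ≈ 1.14×10^6 V/m

By cylindrical symmetry E is radial; use a coaxial Gaussian cylinder of radius 46.5 mm and length L (between the conductors, 25.6 mm < r < 93.2 mm).
Only the inner wire is enclosed; the outer shell contributes nothing inside itself. λ_enc = λ₁ = 2.94e-6 C/m.
By Gauss's law (flux through the curved wall only), E·2πrL = λ_enc L/ε₀.
E = 2k|λ_enc|/r = 2(8.99×10^9)(2.94×10^-6)/(0.0465) = 1.14e6 N/C.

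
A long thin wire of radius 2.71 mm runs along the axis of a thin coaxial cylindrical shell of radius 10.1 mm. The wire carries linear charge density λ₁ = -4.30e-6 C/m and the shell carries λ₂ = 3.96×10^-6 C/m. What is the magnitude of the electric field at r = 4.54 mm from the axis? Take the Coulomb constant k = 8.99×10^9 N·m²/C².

|E| ≈ 1.70e7 N/C

Coaxial Gaussian cylinder, radius r = 4.54 mm, length L (between the conductors, 2.71 mm < r < 10.1 mm).
The shell at 10.1 mm lies outside the Gaussian surface, so λ_enc = λ₁ = -4.30×10^-6 C/m.
By Gauss's law (flux through the curved wall only), E·2πrL = λ_enc L/ε₀.
E = 2k|λ_enc|/r = 2(8.99×10^9)(4.30×10^-6)/(0.00454) = 1.70×10^7 N/C.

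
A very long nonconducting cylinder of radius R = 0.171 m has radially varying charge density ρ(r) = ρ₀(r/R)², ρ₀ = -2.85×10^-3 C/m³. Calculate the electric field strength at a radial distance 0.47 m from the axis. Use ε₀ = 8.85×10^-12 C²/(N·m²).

|E| ≈ 5.01×10^6 N/C

Choose a coaxial cylinder of radius r = 0.47 m (arbitrary length L) as the Gaussian surface (r > R, full charge per length enclosed).
λ_enc = 2π ∫₀^R ρ₀(r'/R)^2 r' dr' = 2πρ₀R²/4 = -1.309e-4 C/m.
Gauss's law: E·2πrL = λ_enc L/ε₀.
E = |λ_enc|/(2πε₀r) = (1.309×10^-4)/(2π·8.85×10^-12·0.47) = 5.01e6 N/C.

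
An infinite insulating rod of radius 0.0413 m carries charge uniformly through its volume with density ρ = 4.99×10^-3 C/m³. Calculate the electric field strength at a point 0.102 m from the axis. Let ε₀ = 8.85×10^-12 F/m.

4.71×10^6 V/m

Take a coaxial cylindrical Gaussian surface of radius r = 0.102 m and length L (r > 0.0413 m, full cross-section enclosed).
λ_enc = ρ·πR² = (4.99×10^-3)π(0.0413)² = 2.674×10^-5 C/m.
Since E is radial and uniform over the curved surface, Φ = E·2πrL = Q_enc/ε₀ = λ_enc L/ε₀.
E = |λ_enc|/(2πε₀r) = (2.674×10^-5)/(2π·8.85×10^-12·0.102) = 4.71e6 N/C.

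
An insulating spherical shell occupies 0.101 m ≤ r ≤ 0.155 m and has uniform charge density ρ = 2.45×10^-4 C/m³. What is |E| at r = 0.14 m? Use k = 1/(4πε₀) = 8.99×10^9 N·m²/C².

By spherical symmetry E is radial; choose a Gaussian sphere of radius r = 0.14 m (within the shell material, 0.101 m < r < 0.155 m).
Enclosed charge is the volume from a to r: Q_enc = (4π/3)ρ(r³ − a³) = 1.759×10^-6 C.
By Gauss's law, ∮E·dA = E·4πr² = Q_enc/ε₀.
E = k|Q_enc|/r² = (8.99×10^9)(1.759e-6)/(0.14)² = 8.07e5 N/C.

|E| = 8.07×10^5 N/C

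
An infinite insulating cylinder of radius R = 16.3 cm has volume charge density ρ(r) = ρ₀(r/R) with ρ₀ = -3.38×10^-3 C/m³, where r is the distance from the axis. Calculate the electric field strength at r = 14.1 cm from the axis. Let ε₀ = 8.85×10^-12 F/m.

Choose a coaxial cylinder of radius r = 14.1 cm (arbitrary length L) as the Gaussian surface (r < R).
Integrating ρ over the cross-section to radius r: λ_enc = (2πρ₀/R) ∫₀^r r'^2 dr' = 2πρ₀ r^3/(3·R) = -1.217×10^-4 C/m.
Applying ∮E·dA = Q_enc/ε₀ with the end caps contributing no flux:
E = |λ_enc|/(2πε₀r) = (1.217×10^-4)/(2π·8.85×10^-12·0.141) = 1.55e7 N/C.

E = 1.55e7 N/C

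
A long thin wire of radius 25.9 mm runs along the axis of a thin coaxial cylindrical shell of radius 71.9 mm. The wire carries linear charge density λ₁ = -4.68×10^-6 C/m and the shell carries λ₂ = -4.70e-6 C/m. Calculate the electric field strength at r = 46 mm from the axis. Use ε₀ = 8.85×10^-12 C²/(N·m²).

Coaxial Gaussian cylinder, radius r = 46 mm, length L (between the conductors, 25.9 mm < r < 71.9 mm).
Only the inner wire is enclosed; the outer shell contributes nothing inside itself. λ_enc = λ₁ = -4.68e-6 C/m.
Gauss's law: E·2πrL = λ_enc L/ε₀.
E = |λ_enc|/(2πε₀r) = (4.68×10^-6)/(2π·8.85×10^-12·0.046) = 1.83×10^6 N/C.

1.83×10^6 N/C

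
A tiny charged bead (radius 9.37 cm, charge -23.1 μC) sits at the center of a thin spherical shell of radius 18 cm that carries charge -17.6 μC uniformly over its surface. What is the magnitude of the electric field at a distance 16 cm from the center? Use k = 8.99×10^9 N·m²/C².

Symmetry ⇒ E = E(r) r̂. Gaussian sphere of radius r = 16 cm (between the bodies, 9.37 cm < r < 18 cm).
The shell at 18 cm lies outside the Gaussian surface, so Q_enc = -23.1 μC = -2.31×10^-5 C.
By Gauss's law, ∮E·dA = E·4πr² = Q_enc/ε₀.
E = k|Q_enc|/r² = (8.99×10^9)(2.31×10^-5)/(0.16)² = 8.11e6 N/C.

E = 8.11×10^6 N/C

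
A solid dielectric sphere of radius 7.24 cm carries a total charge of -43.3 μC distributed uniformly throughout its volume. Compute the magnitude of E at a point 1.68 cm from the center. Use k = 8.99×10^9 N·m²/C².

By spherical symmetry E is radial; choose a Gaussian sphere of radius r = 1.68 cm (r < R).
For a uniform sphere the enclosed fraction is (r/R)³, so Q_enc = (-43.3 μC)(0.0168/0.0724)³ = -5.41×10^-7 C.
Gauss's law: E·4πr² = Q_enc/ε₀.
E = k|Q_enc|/r² = (8.99×10^9)(5.41×10^-7)/(0.0168)² = 1.72×10^7 N/C.

E ≈ 1.72×10^7 N/C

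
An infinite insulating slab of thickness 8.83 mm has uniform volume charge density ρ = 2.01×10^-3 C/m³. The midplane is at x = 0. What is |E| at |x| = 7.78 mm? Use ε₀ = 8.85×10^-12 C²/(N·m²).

The point |x| = 7.78 mm lies outside the slab (half-thickness 0.004415 m). A symmetric pillbox spanning the full slab encloses Q_enc = ρ·d·A.
Flux = 2EA ⇒ E = |ρ|d/(2ε₀), independent of distance outside.
E = (2.01×10^-3)(0.00883)/(2·8.85×10^-12) = 1.00e6 N/C.

E = 1.00×10^6 V/m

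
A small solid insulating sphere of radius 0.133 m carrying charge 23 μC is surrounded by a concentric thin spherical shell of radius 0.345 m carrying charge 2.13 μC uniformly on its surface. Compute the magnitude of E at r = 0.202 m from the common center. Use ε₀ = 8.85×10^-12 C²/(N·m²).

|E| = 5.07×10^6 N/C

By spherical symmetry E is radial; choose a Gaussian sphere of radius r = 0.202 m (between the bodies, 0.133 m < r < 0.345 m).
Only the inner charge is enclosed; the outer shell contributes nothing inside itself. Q_enc = 23 μC = 2.30e-5 C.
Since E is radial and uniform over the Gaussian sphere, Φ = E·4πr² = Q_enc/ε₀.
E = |Q_enc|/(4πε₀r²) = (2.30e-5)/(4π·8.85×10^-12·(0.202)²) = 5.07×10^6 N/C.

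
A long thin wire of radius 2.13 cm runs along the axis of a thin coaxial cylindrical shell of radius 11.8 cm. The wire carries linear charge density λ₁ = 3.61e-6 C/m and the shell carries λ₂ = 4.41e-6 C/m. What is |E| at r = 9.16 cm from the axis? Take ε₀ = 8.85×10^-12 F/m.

Choose a coaxial cylinder of radius r = 9.16 cm (arbitrary length L) as the Gaussian surface (between the conductors, 2.13 cm < r < 11.8 cm).
The shell at 11.8 cm lies outside the Gaussian surface, so λ_enc = λ₁ = 3.61e-6 C/m.
Since E is radial and uniform over the curved surface, Φ = E·2πrL = Q_enc/ε₀ = λ_enc L/ε₀.
E = |λ_enc|/(2πε₀r) = (3.61×10^-6)/(2π·8.85×10^-12·0.0916) = 7.09×10^5 N/C.

7.09e5 N/C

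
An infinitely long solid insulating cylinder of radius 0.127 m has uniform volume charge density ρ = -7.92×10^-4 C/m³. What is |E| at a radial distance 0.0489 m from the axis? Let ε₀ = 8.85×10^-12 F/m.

|E| = 2.19e6 N/C

Take a coaxial cylindrical Gaussian surface of radius r = 0.0489 m and length L (r < R).
Charge inside radius r per length L is ρ·πr²·L, so λ_enc = ρπr² = -5.95×10^-6 C/m.
Since E is radial and uniform over the curved surface, Φ = E·2πrL = Q_enc/ε₀ = λ_enc L/ε₀.
E = |λ_enc|/(2πε₀r) = (5.95e-6)/(2π·8.85×10^-12·0.0489) = 2.19e6 N/C.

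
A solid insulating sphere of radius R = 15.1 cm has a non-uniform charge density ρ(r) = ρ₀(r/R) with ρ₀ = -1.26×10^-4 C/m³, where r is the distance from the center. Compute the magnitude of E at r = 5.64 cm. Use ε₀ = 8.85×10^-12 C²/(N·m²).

|E| ≈ 7.50e4 V/m

By spherical symmetry E is radial; choose a Gaussian sphere of radius r = 5.64 cm (r < R).
Q_enc = ∫₀^r ρ(r')·4πr'² dr' = (4πρ₀/R) ∫₀^r r'^3 dr' = 4πρ₀ r^4/(4·R) = -2.653×10^-8 C.
Applying ∮E·dA = Q_enc/ε₀ with Φ = E(4πr²):
E = |Q_enc|/(4πε₀r²) = (2.653e-8)/(4π·8.85×10^-12·(0.0564)²) = 7.50×10^4 N/C.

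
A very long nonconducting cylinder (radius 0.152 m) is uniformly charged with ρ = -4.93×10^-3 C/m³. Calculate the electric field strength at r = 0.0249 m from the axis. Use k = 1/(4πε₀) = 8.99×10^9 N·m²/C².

E = 6.93e6 N/C

By cylindrical symmetry E is radial; use a coaxial Gaussian cylinder of radius 0.0249 m and length L (r < R).
Enclosed charge per unit length: λ_enc = ρ·πr² = (-4.93×10^-3)π(0.0249)² = -9.603e-6 C/m.
Applying ∮E·dA = Q_enc/ε₀ with the end caps contributing no flux:
E = 2k|λ_enc|/r = 2(8.99×10^9)(9.603×10^-6)/(0.0249) = 6.93e6 N/C.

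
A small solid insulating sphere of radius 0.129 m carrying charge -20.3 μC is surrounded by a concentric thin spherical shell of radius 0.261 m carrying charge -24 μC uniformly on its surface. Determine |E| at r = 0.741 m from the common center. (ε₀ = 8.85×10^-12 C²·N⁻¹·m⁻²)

E = 7.25×10^5 N/C

By spherical symmetry E is radial; choose a Gaussian sphere of radius r = 0.741 m (r > 0.261 m, enclosing both).
Q_enc = (-20.3 μC) + (-24 μC) = -4.43×10^-5 C.
Since E is radial and uniform over the Gaussian sphere, Φ = E·4πr² = Q_enc/ε₀.
E = |Q_enc|/(4πε₀r²) = (4.43×10^-5)/(4π·8.85×10^-12·(0.741)²) = 7.25×10^5 N/C.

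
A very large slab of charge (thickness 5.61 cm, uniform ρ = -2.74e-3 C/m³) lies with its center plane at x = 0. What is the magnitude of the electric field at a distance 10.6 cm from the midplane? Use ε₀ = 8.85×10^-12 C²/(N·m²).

E = 8.68×10^6 N/C

The point |x| = 10.6 cm lies outside the slab (half-thickness 0.02805 m). A symmetric pillbox spanning the full slab encloses Q_enc = ρ·d·A.
Flux = 2EA ⇒ E = |ρ|d/(2ε₀), independent of distance outside.
E = (2.74×10^-3)(0.0561)/(2·8.85×10^-12) = 8.68×10^6 N/C.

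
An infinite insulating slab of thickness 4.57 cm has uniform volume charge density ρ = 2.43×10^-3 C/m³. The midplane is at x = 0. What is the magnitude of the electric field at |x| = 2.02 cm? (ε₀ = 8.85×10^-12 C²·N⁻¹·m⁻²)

By symmetry E is perpendicular to the slab. A Gaussian pillbox from −2.02 cm to +2.02 cm (face area A) lies entirely within the slab.
Q_enc = ρ·(2x)·A and flux = 2EA, so 2EA = 2ρxA/ε₀ ⇒ E = |ρ|x/ε₀.
E = (2.43e-3)(0.0202)/(8.85×10^-12) = 5.55×10^6 N/C.

|E| ≈ 5.55×10^6 N/C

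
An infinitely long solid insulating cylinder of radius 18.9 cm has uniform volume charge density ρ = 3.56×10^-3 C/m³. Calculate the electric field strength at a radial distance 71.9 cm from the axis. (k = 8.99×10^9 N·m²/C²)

E = 9.99e6 N/C

By cylindrical symmetry E is radial; use a coaxial Gaussian cylinder of radius 71.9 cm and length L (r > 18.9 cm, full cross-section enclosed).
λ_enc = ρ·πR² = (3.56e-3)π(0.189)² = 3.995×10^-4 C/m.
Since E is radial and uniform over the curved surface, Φ = E·2πrL = Q_enc/ε₀ = λ_enc L/ε₀.
E = 2k|λ_enc|/r = 2(8.99×10^9)(3.995×10^-4)/(0.719) = 9.99×10^6 N/C.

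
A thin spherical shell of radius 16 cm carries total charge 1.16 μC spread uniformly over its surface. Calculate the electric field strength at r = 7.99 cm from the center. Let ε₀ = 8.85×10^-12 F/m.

|E| = 0 N/C

Symmetry ⇒ E = E(r) r̂. Gaussian sphere of radius r = 7.99 cm (inside the shell, r < 16 cm).
All the charge is outside the Gaussian surface: Q_enc = 0, hence E = 0 everywhere inside the shell.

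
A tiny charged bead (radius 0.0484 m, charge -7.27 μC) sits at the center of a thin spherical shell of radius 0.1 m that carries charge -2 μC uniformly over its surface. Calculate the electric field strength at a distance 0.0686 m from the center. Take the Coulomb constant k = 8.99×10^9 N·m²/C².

Use a concentric Gaussian sphere at r = 0.0686 m (between the bodies, 0.0484 m < r < 0.1 m).
Only the inner charge is enclosed; the outer shell contributes nothing inside itself. Q_enc = -7.27 μC = -7.27×10^-6 C.
Applying ∮E·dA = Q_enc/ε₀ with Φ = E(4πr²):
E = k|Q_enc|/r² = (8.99×10^9)(7.27e-6)/(0.0686)² = 1.39×10^7 N/C.

1.39×10^7 V/m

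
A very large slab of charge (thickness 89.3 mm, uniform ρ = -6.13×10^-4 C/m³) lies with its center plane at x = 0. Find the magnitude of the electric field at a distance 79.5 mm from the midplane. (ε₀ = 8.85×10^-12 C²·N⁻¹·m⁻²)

The point |x| = 79.5 mm lies outside the slab (half-thickness 0.04465 m). A symmetric pillbox spanning the full slab encloses Q_enc = ρ·d·A.
Flux = 2EA ⇒ E = |ρ|d/(2ε₀), independent of distance outside.
E = (6.13×10^-4)(0.0893)/(2·8.85×10^-12) = 3.09×10^6 N/C.

E ≈ 3.09e6 N/C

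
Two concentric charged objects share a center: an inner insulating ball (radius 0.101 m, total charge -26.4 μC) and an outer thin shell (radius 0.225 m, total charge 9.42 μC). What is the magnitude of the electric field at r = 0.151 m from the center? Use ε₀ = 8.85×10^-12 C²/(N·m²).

Take a concentric spherical Gaussian surface of radius r = 0.151 m (between the bodies, 0.101 m < r < 0.225 m).
The shell at 0.225 m lies outside the Gaussian surface, so Q_enc = -26.4 μC = -2.64e-5 C.
Applying ∮E·dA = Q_enc/ε₀ with Φ = E(4πr²):
E = |Q_enc|/(4πε₀r²) = (2.64×10^-5)/(4π·8.85×10^-12·(0.151)²) = 1.04×10^7 N/C.

|E| = 1.04×10^7 N/C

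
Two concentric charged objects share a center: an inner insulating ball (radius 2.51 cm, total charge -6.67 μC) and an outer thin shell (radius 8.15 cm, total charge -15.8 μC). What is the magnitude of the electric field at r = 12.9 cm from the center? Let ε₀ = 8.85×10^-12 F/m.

1.21e7 N/C

Symmetry ⇒ E = E(r) r̂. Gaussian sphere of radius r = 12.9 cm (r > 8.15 cm, enclosing both).
Q_enc = (-6.67 μC) + (-15.8 μC) = -2.247×10^-5 C.
Applying ∮E·dA = Q_enc/ε₀ with Φ = E(4πr²):
E = |Q_enc|/(4πε₀r²) = (2.247×10^-5)/(4π·8.85×10^-12·(0.129)²) = 1.21×10^7 N/C.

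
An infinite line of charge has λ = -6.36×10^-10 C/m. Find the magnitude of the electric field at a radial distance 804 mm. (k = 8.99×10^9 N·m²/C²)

By cylindrical symmetry E is radial; use a coaxial Gaussian cylinder of radius 804 mm and length L.
Q_enc = λL, so λ_enc = -6.36×10^-10 C/m.
Since E is radial and uniform over the curved surface, Φ = E·2πrL = Q_enc/ε₀ = λ_enc L/ε₀.
E = 2k|λ_enc|/r = 2(8.99×10^9)(6.36×10^-10)/(0.804) = 14.2 N/C.

|E| = 14.2 N/C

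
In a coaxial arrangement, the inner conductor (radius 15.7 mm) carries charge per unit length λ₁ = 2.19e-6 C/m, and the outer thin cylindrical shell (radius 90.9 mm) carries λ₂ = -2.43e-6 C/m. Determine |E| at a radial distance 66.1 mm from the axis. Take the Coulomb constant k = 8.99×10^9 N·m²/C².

5.96×10^5 N/C

By cylindrical symmetry E is radial; use a coaxial Gaussian cylinder of radius 66.1 mm and length L (between the conductors, 15.7 mm < r < 90.9 mm).
Only the inner wire is enclosed; the outer shell contributes nothing inside itself. λ_enc = λ₁ = 2.19×10^-6 C/m.
Gauss's law: E·2πrL = λ_enc L/ε₀.
E = 2k|λ_enc|/r = 2(8.99×10^9)(2.19×10^-6)/(0.0661) = 5.96×10^5 N/C.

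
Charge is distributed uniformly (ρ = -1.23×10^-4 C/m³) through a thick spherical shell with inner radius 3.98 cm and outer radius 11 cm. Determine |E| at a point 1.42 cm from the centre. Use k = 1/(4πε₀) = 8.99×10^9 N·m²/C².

Use a concentric Gaussian sphere at r = 1.42 cm (r < 3.98 cm, inside the empty cavity).
Q_enc = 0 (all charge lies at larger r); Gauss's law gives E = 0.

E = 0 (no enclosed charge)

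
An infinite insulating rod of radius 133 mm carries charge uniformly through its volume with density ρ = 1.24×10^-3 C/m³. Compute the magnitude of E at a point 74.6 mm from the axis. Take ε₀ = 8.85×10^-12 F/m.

E = 5.23×10^6 V/m

Take a coaxial cylindrical Gaussian surface of radius r = 74.6 mm and length L (r < R).
Enclosed charge per unit length: λ_enc = ρ·πr² = (1.24e-3)π(0.0746)² = 2.168×10^-5 C/m.
Since E is radial and uniform over the curved surface, Φ = E·2πrL = Q_enc/ε₀ = λ_enc L/ε₀.
E = |λ_enc|/(2πε₀r) = (2.168×10^-5)/(2π·8.85×10^-12·0.0746) = 5.23e6 N/C.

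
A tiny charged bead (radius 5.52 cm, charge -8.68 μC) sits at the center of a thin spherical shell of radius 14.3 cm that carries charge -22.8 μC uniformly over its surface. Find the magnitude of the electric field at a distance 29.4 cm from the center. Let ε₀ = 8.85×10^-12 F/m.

By spherical symmetry E is radial; choose a Gaussian sphere of radius r = 29.4 cm (r > 14.3 cm, enclosing both).
Q_enc = (-8.68 μC) + (-22.8 μC) = -3.148×10^-5 C.
Gauss's law: E·4πr² = Q_enc/ε₀.
E = |Q_enc|/(4πε₀r²) = (3.148e-5)/(4π·8.85×10^-12·(0.294)²) = 3.27e6 N/C.

E ≈ 3.27×10^6 N/C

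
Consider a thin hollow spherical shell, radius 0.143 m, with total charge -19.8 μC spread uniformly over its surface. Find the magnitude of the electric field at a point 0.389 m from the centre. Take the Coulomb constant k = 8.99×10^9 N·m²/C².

E = 1.18×10^6 N/C

Symmetry ⇒ E = E(r) r̂. Gaussian sphere of radius r = 0.389 m (r > 0.143 m).
The entire shell is enclosed: Q_enc = -1.98e-5 C.
Since E is radial and uniform over the Gaussian sphere, Φ = E·4πr² = Q_enc/ε₀.
E = k|Q_enc|/r² = (8.99×10^9)(1.98e-5)/(0.389)² = 1.18×10^6 N/C.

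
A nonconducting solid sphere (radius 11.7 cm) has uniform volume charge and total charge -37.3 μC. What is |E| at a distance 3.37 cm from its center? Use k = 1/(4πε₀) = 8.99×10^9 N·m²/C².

By spherical symmetry E is radial; choose a Gaussian sphere of radius r = 3.37 cm (r < R).
Only the charge within r is enclosed: Q_enc = Q·(r/R)³ = (-37.3 μC)·(3.37 cm/11.7 cm)³ = -8.913×10^-7 C.
By Gauss's law, ∮E·dA = E·4πr² = Q_enc/ε₀.
E = k|Q_enc|/r² = (8.99×10^9)(8.913×10^-7)/(0.0337)² = 7.06×10^6 N/C.

E ≈ 7.06e6 N/C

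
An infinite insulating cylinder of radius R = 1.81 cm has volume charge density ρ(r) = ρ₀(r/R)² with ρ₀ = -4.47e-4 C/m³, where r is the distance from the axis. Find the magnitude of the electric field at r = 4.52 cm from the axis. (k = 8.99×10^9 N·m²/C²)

|E| ≈ 9.15×10^4 V/m

Choose a coaxial cylinder of radius r = 4.52 cm (arbitrary length L) as the Gaussian surface (r > R, full charge per length enclosed).
λ_enc = 2π ∫₀^R ρ₀(r'/R)^2 r' dr' = 2πρ₀R²/4 = -2.30e-7 C/m.
Applying ∮E·dA = Q_enc/ε₀ with the end caps contributing no flux:
E = 2k|λ_enc|/r = 2(8.99×10^9)(2.30×10^-7)/(0.0452) = 9.15e4 N/C.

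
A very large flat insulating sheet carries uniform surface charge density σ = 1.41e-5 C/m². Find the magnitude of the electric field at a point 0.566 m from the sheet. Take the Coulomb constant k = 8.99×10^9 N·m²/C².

E = 7.96×10^5 N/C

By planar symmetry E is perpendicular to the sheet and uniform; use a Gaussian pillbox with flat faces of area A on each side of the sheet.
Only the two end caps contribute flux: Φ = 2EA. With Q_enc = σA, Gauss's law gives E = |σ|/(2ε₀).
E = 2πk|σ| = 2π(8.99×10^9)(1.41×10^-5) = 7.96e5 N/C.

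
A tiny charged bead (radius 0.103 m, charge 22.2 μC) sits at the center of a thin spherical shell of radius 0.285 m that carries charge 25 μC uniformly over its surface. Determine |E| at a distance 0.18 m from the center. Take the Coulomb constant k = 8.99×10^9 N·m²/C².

6.16×10^6 N/C

Symmetry ⇒ E = E(r) r̂. Gaussian sphere of radius r = 0.18 m (between the bodies, 0.103 m < r < 0.285 m).
The shell at 0.285 m lies outside the Gaussian surface, so Q_enc = 22.2 μC = 2.22e-5 C.
Gauss's law: E·4πr² = Q_enc/ε₀.
E = k|Q_enc|/r² = (8.99×10^9)(2.22×10^-5)/(0.18)² = 6.16×10^6 N/C.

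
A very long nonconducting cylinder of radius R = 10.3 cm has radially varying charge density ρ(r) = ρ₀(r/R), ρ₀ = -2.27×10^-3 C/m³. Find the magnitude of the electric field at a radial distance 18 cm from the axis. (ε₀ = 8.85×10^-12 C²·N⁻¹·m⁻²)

Take a coaxial cylindrical Gaussian surface of radius r = 18 cm and length L (r > R, full charge per length enclosed).
λ_enc = 2π ∫₀^R ρ₀(r'/R)^1 r' dr' = 2πρ₀R²/3 = -5.044×10^-5 C/m.
By Gauss's law (flux through the curved wall only), E·2πrL = λ_enc L/ε₀.
E = |λ_enc|/(2πε₀r) = (5.044e-5)/(2π·8.85×10^-12·0.18) = 5.04×10^6 N/C.

|E| ≈ 5.04e6 V/m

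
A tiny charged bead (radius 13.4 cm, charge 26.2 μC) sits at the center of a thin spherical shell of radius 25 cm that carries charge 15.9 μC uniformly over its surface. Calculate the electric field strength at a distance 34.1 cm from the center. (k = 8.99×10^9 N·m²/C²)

E = 3.25×10^6 N/C

By spherical symmetry E is radial; choose a Gaussian sphere of radius r = 34.1 cm (r > 25 cm, enclosing both).
Q_enc = (26.2 μC) + (15.9 μC) = 4.21e-5 C.
By Gauss's law, ∮E·dA = E·4πr² = Q_enc/ε₀.
E = k|Q_enc|/r² = (8.99×10^9)(4.21e-5)/(0.341)² = 3.25×10^6 N/C.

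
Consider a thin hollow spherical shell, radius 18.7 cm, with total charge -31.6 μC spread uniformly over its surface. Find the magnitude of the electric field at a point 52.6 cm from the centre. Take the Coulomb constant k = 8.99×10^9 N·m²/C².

By spherical symmetry E is radial; choose a Gaussian sphere of radius r = 52.6 cm (r > 18.7 cm).
The entire shell is enclosed: Q_enc = -3.16e-5 C.
Gauss's law: E·4πr² = Q_enc/ε₀.
E = k|Q_enc|/r² = (8.99×10^9)(3.16×10^-5)/(0.526)² = 1.03e6 N/C.

|E| ≈ 1.03×10^6 N/C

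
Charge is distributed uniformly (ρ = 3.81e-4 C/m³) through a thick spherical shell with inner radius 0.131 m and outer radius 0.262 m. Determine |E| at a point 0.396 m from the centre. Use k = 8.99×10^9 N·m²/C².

|E| ≈ 1.44e6 N/C

Take a concentric spherical Gaussian surface of radius r = 0.396 m (r > 0.262 m, enclosing the whole shell).
Q_enc = ρ·(4π/3)(b³ − a³) = (3.81e-4)·(4π/3)·((0.262)³ − (0.131)³) = 2.511×10^-5 C.
Since E is radial and uniform over the Gaussian sphere, Φ = E·4πr² = Q_enc/ε₀.
E = k|Q_enc|/r² = (8.99×10^9)(2.511×10^-5)/(0.396)² = 1.44e6 N/C.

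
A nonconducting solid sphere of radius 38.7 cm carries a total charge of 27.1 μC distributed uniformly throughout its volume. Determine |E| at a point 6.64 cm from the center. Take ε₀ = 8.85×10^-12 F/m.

Symmetry ⇒ E = E(r) r̂. Gaussian sphere of radius r = 6.64 cm (r < R).
Only the charge within r is enclosed: Q_enc = Q·(r/R)³ = (27.1 μC)·(6.64 cm/38.7 cm)³ = 1.369e-7 C.
Gauss's law: E·4πr² = Q_enc/ε₀.
E = |Q_enc|/(4πε₀r²) = (1.369×10^-7)/(4π·8.85×10^-12·(0.0664)²) = 2.79×10^5 N/C.

E ≈ 2.79×10^5 N/C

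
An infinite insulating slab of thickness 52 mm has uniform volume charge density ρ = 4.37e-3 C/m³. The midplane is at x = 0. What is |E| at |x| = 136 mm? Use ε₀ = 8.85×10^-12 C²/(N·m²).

The point |x| = 136 mm lies outside the slab (half-thickness 0.026 m). A symmetric pillbox spanning the full slab encloses Q_enc = ρ·d·A.
Flux = 2EA ⇒ E = |ρ|d/(2ε₀), independent of distance outside.
E = (4.37e-3)(0.052)/(2·8.85×10^-12) = 1.28×10^7 N/C.

E = 1.28×10^7 N/C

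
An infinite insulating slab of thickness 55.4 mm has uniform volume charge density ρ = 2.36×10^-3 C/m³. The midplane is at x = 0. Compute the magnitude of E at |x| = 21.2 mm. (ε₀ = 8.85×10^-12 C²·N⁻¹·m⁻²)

|E| = 5.65e6 V/m

By symmetry E is perpendicular to the slab. A Gaussian pillbox from −21.2 mm to +21.2 mm (face area A) lies entirely within the slab.
Q_enc = ρ·(2x)·A and flux = 2EA, so 2EA = 2ρxA/ε₀ ⇒ E = |ρ|x/ε₀.
E = (2.36×10^-3)(0.0212)/(8.85×10^-12) = 5.65e6 N/C.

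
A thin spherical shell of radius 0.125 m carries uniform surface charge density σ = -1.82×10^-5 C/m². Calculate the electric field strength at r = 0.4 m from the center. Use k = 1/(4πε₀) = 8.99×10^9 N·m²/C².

|E| = 2.01×10^5 V/m

Take a concentric spherical Gaussian surface of radius r = 0.4 m (r > 0.125 m).
The entire shell is enclosed: Q_enc = σ·4πR² = (-1.82e-5)·4π·(0.125)² = -3.574e-6 C.
By Gauss's law, ∮E·dA = E·4πr² = Q_enc/ε₀.
E = k|Q_enc|/r² = (8.99×10^9)(3.574e-6)/(0.4)² = 2.01×10^5 N/C.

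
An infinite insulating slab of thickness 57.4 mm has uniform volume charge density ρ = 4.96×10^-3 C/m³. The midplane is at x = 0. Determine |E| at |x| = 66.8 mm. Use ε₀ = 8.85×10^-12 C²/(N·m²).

The point |x| = 66.8 mm lies outside the slab (half-thickness 0.0287 m). A symmetric pillbox spanning the full slab encloses Q_enc = ρ·d·A.
Flux = 2EA ⇒ E = |ρ|d/(2ε₀), independent of distance outside.
E = (4.96×10^-3)(0.0574)/(2·8.85×10^-12) = 1.61e7 N/C.

|E| = 1.61×10^7 N/C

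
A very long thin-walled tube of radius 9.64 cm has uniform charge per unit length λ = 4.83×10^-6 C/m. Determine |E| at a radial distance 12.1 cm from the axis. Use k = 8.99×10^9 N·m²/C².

7.18e5 N/C

By cylindrical symmetry E is radial; use a coaxial Gaussian cylinder of radius 12.1 cm and length L (r > 9.64 cm).
The full line charge is enclosed: λ_enc = 4.83×10^-6 C/m.
Since E is radial and uniform over the curved surface, Φ = E·2πrL = Q_enc/ε₀ = λ_enc L/ε₀.
E = 2k|λ_enc|/r = 2(8.99×10^9)(4.83e-6)/(0.121) = 7.18×10^5 N/C.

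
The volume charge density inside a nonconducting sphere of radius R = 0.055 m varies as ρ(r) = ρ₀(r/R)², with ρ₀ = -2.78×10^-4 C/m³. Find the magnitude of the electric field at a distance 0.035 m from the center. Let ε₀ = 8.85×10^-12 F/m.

Use a concentric Gaussian sphere at r = 0.035 m (r < R).
Integrate the density: Q_enc = 4π ∫₀^r ρ₀(r'/R)^2 r'² dr' = 4πρ₀ r^5/(5·R²) = -1.213×10^-8 C.
Since E is radial and uniform over the Gaussian sphere, Φ = E·4πr² = Q_enc/ε₀.
E = |Q_enc|/(4πε₀r²) = (1.213e-8)/(4π·8.85×10^-12·(0.035)²) = 8.90×10^4 N/C.

|E| = 8.90×10^4 N/C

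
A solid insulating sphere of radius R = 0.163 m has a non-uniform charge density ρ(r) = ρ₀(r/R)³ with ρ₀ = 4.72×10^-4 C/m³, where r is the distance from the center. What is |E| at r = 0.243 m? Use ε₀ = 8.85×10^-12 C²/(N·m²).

Use a concentric Gaussian sphere at r = 0.243 m (r > R, all charge enclosed).
Q_enc = 4π ∫₀^R ρ₀(r'/R)^3 r'² dr' = 4πρ₀R³/6 = 4.281×10^-6 C.
Gauss's law: E·4πr² = Q_enc/ε₀.
E = |Q_enc|/(4πε₀r²) = (4.281e-6)/(4π·8.85×10^-12·(0.243)²) = 6.52×10^5 N/C.

E = 6.52×10^5 N/C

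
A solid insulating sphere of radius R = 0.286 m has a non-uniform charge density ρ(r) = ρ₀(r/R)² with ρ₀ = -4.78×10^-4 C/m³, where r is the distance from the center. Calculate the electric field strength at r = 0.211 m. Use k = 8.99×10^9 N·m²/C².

E = 1.24×10^6 V/m

Symmetry ⇒ E = E(r) r̂. Gaussian sphere of radius r = 0.211 m (r < R).
Integrate the density: Q_enc = 4π ∫₀^r ρ₀(r'/R)^2 r'² dr' = 4πρ₀ r^5/(5·R²) = -6.143×10^-6 C.
Since E is radial and uniform over the Gaussian sphere, Φ = E·4πr² = Q_enc/ε₀.
E = k|Q_enc|/r² = (8.99×10^9)(6.143×10^-6)/(0.211)² = 1.24×10^6 N/C.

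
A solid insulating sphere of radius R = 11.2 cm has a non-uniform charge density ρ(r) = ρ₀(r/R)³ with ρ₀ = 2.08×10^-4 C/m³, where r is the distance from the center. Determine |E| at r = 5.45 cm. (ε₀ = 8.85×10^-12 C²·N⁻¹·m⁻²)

Symmetry ⇒ E = E(r) r̂. Gaussian sphere of radius r = 5.45 cm (r < R).
Integrate the density: Q_enc = 4π ∫₀^r ρ₀(r'/R)^3 r'² dr' = 4πρ₀ r^6/(6·R³) = 8.125e-9 C.
Since E is radial and uniform over the Gaussian sphere, Φ = E·4πr² = Q_enc/ε₀.
E = |Q_enc|/(4πε₀r²) = (8.125×10^-9)/(4π·8.85×10^-12·(0.0545)²) = 2.46×10^4 N/C.

|E| = 2.46e4 N/C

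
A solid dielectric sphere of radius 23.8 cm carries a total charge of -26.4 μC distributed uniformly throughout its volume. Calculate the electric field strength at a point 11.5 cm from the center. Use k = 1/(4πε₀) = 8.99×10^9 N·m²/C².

|E| ≈ 2.02×10^6 N/C

Take a concentric spherical Gaussian surface of radius r = 11.5 cm (r < R).
For a uniform sphere the enclosed fraction is (r/R)³, so Q_enc = (-26.4 μC)(0.115/0.238)³ = -2.978e-6 C.
Applying ∮E·dA = Q_enc/ε₀ with Φ = E(4πr²):
E = k|Q_enc|/r² = (8.99×10^9)(2.978e-6)/(0.115)² = 2.02×10^6 N/C.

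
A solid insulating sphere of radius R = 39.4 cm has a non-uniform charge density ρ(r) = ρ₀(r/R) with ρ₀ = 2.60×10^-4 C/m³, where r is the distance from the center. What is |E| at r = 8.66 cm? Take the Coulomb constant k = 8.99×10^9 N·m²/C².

By spherical symmetry E is radial; choose a Gaussian sphere of radius r = 8.66 cm (r < R).
Q_enc = ∫₀^r ρ(r')·4πr'² dr' = (4πρ₀/R) ∫₀^r r'^3 dr' = 4πρ₀ r^4/(4·R) = 1.166×10^-7 C.
Applying ∮E·dA = Q_enc/ε₀ with Φ = E(4πr²):
E = k|Q_enc|/r² = (8.99×10^9)(1.166e-7)/(0.0866)² = 1.40e5 N/C.

|E| = 1.40×10^5 V/m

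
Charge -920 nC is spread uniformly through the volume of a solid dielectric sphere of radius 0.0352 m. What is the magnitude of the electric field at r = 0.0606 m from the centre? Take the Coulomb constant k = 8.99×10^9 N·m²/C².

Use a concentric Gaussian sphere at r = 0.0606 m (r > R, so the entire charge is enclosed).
Q_enc = -920 nC = -9.20×10^-7 C.
Gauss's law: E·4πr² = Q_enc/ε₀.
E = k|Q_enc|/r² = (8.99×10^9)(9.20×10^-7)/(0.0606)² = 2.25×10^6 N/C.

|E| = 2.25×10^6 N/C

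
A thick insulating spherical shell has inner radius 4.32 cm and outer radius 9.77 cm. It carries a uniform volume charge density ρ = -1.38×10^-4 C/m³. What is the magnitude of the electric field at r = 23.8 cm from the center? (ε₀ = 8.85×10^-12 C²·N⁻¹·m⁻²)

E = 7.82×10^4 V/m

By spherical symmetry E is radial; choose a Gaussian sphere of radius r = 23.8 cm (r > 9.77 cm, enclosing the whole shell).
Q_enc = ρ·(4π/3)(b³ − a³) = (-1.38×10^-4)·(4π/3)·((0.0977)³ − (0.0432)³) = -4.925×10^-7 C.
Since E is radial and uniform over the Gaussian sphere, Φ = E·4πr² = Q_enc/ε₀.
E = |Q_enc|/(4πε₀r²) = (4.925e-7)/(4π·8.85×10^-12·(0.238)²) = 7.82×10^4 N/C.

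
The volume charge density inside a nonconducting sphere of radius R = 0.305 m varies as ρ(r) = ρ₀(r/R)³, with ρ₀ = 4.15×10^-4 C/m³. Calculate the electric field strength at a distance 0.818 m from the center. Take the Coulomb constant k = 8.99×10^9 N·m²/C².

Take a concentric spherical Gaussian surface of radius r = 0.818 m (r > R, all charge enclosed).
Q_enc = 4π ∫₀^R ρ₀(r'/R)^3 r'² dr' = 4πρ₀R³/6 = 2.466e-5 C.
Gauss's law: E·4πr² = Q_enc/ε₀.
E = k|Q_enc|/r² = (8.99×10^9)(2.466×10^-5)/(0.818)² = 3.31e5 N/C.

3.31e5 V/m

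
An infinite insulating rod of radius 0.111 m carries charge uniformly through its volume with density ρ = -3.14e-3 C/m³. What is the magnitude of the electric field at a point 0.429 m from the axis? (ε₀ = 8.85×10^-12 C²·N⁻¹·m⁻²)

5.10e6 N/C

Coaxial Gaussian cylinder, radius r = 0.429 m, length L (r > 0.111 m, full cross-section enclosed).
λ_enc = ρ·πR² = (-3.14×10^-3)π(0.111)² = -1.215e-4 C/m.
Gauss's law: E·2πrL = λ_enc L/ε₀.
E = |λ_enc|/(2πε₀r) = (1.215e-4)/(2π·8.85×10^-12·0.429) = 5.10×10^6 N/C.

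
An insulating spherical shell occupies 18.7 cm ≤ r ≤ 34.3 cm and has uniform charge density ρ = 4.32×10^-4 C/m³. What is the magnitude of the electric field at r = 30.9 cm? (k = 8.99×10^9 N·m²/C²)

E ≈ 3.91×10^6 N/C

Symmetry ⇒ E = E(r) r̂. Gaussian sphere of radius r = 30.9 cm (within the shell material, 18.7 cm < r < 34.3 cm).
Enclosed charge is the volume from a to r: Q_enc = (4π/3)ρ(r³ − a³) = 4.156×10^-5 C.
Since E is radial and uniform over the Gaussian sphere, Φ = E·4πr² = Q_enc/ε₀.
E = k|Q_enc|/r² = (8.99×10^9)(4.156e-5)/(0.309)² = 3.91×10^6 N/C.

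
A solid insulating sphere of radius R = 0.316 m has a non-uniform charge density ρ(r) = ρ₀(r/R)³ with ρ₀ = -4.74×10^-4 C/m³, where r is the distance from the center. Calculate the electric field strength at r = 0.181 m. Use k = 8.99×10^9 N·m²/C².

Use a concentric Gaussian sphere at r = 0.181 m (r < R).
Integrate the density: Q_enc = 4π ∫₀^r ρ₀(r'/R)^3 r'² dr' = 4πρ₀ r^6/(6·R³) = -1.106×10^-6 C.
Since E is radial and uniform over the Gaussian sphere, Φ = E·4πr² = Q_enc/ε₀.
E = k|Q_enc|/r² = (8.99×10^9)(1.106e-6)/(0.181)² = 3.04×10^5 N/C.

|E| = 3.04×10^5 N/C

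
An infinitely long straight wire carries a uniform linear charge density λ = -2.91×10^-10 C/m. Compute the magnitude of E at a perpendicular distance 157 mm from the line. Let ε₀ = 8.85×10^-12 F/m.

By cylindrical symmetry E is radial; use a coaxial Gaussian cylinder of radius 157 mm and length L.
Q_enc = λL, so λ_enc = -2.91e-10 C/m.
Gauss's law: E·2πrL = λ_enc L/ε₀.
E = |λ_enc|/(2πε₀r) = (2.91e-10)/(2π·8.85×10^-12·0.157) = 33.3 N/C.

E = 33.3 N/C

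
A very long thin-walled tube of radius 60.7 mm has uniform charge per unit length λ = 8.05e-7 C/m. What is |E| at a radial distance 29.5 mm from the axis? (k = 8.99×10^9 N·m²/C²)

Take a coaxial cylindrical Gaussian surface of radius r = 29.5 mm and length L (r < 60.7 mm, inside the shell).
No charge is enclosed, so Gauss's law gives E·2πrL = 0 ⇒ E = 0.

E = 0 (no enclosed charge)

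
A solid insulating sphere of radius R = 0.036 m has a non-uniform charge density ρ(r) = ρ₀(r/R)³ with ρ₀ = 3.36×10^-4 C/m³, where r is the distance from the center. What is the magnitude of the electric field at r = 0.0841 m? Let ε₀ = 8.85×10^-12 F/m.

E = 4.17e4 V/m

Take a concentric spherical Gaussian surface of radius r = 0.0841 m (r > R, all charge enclosed).
Q_enc = 4π ∫₀^R ρ₀(r'/R)^3 r'² dr' = 4πρ₀R³/6 = 3.283e-8 C.
Gauss's law: E·4πr² = Q_enc/ε₀.
E = |Q_enc|/(4πε₀r²) = (3.283e-8)/(4π·8.85×10^-12·(0.0841)²) = 4.17×10^4 N/C.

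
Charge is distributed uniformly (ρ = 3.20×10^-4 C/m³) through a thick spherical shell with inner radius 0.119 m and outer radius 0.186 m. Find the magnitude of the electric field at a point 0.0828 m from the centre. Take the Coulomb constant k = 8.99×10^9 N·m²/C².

By spherical symmetry E is radial; choose a Gaussian sphere of radius r = 0.0828 m (r < 0.119 m, inside the empty cavity).
No charge is enclosed, so by Gauss's law E·4πr² = 0 ⇒ E = 0.

|E| = 0 V/m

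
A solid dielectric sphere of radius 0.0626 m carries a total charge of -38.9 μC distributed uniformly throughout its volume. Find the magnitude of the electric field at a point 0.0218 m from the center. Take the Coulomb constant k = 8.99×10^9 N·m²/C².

Take a concentric spherical Gaussian surface of radius r = 0.0218 m (r < R).
For a uniform sphere the enclosed fraction is (r/R)³, so Q_enc = (-38.9 μC)(0.0218/0.0626)³ = -1.643×10^-6 C.
Applying ∮E·dA = Q_enc/ε₀ with Φ = E(4πr²):
E = k|Q_enc|/r² = (8.99×10^9)(1.643e-6)/(0.0218)² = 3.11e7 N/C.

|E| = 3.11×10^7 N/C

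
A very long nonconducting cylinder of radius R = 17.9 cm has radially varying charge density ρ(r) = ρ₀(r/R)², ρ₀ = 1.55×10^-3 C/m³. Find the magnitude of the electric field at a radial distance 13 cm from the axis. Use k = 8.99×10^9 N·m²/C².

Coaxial Gaussian cylinder, radius r = 13 cm, length L (r < R).
λ_enc = ∫₀^r ρ(r')·2πr' dr' = (2πρ₀/R²)·r^4/4 = 2.17e-5 C/m.
By Gauss's law (flux through the curved wall only), E·2πrL = λ_enc L/ε₀.
E = 2k|λ_enc|/r = 2(8.99×10^9)(2.17×10^-5)/(0.13) = 3.00×10^6 N/C.

3.00×10^6 N/C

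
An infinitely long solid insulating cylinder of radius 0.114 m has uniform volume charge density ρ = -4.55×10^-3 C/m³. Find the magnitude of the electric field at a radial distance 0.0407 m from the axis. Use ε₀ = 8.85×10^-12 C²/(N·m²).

Coaxial Gaussian cylinder, radius r = 0.0407 m, length L (r < R).
Charge inside radius r per length L is ρ·πr²·L, so λ_enc = ρπr² = -2.368×10^-5 C/m.
By Gauss's law (flux through the curved wall only), E·2πrL = λ_enc L/ε₀.
E = |λ_enc|/(2πε₀r) = (2.368e-5)/(2π·8.85×10^-12·0.0407) = 1.05e7 N/C.

|E| = 1.05×10^7 N/C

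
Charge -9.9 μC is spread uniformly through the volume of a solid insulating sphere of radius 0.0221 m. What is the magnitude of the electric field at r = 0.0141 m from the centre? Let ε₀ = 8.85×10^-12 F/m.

1.16×10^8 V/m

Symmetry ⇒ E = E(r) r̂. Gaussian sphere of radius r = 0.0141 m (r < R).
Only the charge within r is enclosed: Q_enc = Q·(r/R)³ = (-9.9 μC)·(0.0141 m/0.0221 m)³ = -2.571×10^-6 C.
By Gauss's law, ∮E·dA = E·4πr² = Q_enc/ε₀.
E = |Q_enc|/(4πε₀r²) = (2.571×10^-6)/(4π·8.85×10^-12·(0.0141)²) = 1.16×10^8 N/C.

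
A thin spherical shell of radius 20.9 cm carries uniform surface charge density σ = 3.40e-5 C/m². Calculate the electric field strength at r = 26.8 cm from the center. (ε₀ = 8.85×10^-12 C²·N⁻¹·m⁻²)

Symmetry ⇒ E = E(r) r̂. Gaussian sphere of radius r = 26.8 cm (r > 20.9 cm).
The entire shell is enclosed: Q_enc = σ·4πR² = (3.40e-5)·4π·(0.209)² = 1.866×10^-5 C.
By Gauss's law, ∮E·dA = E·4πr² = Q_enc/ε₀.
E = |Q_enc|/(4πε₀r²) = (1.866e-5)/(4π·8.85×10^-12·(0.268)²) = 2.34×10^6 N/C.

E ≈ 2.34×10^6 V/m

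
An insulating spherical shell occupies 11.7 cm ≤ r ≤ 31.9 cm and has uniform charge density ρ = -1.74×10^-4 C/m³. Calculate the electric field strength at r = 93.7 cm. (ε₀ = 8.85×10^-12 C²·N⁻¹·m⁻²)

Symmetry ⇒ E = E(r) r̂. Gaussian sphere of radius r = 93.7 cm (r > 31.9 cm, enclosing the whole shell).
Q_enc = ρ·(4π/3)(b³ − a³) = (-1.74e-4)·(4π/3)·((0.319)³ − (0.117)³) = -2.249e-5 C.
Applying ∮E·dA = Q_enc/ε₀ with Φ = E(4πr²):
E = |Q_enc|/(4πε₀r²) = (2.249×10^-5)/(4π·8.85×10^-12·(0.937)²) = 2.30×10^5 N/C.

2.30×10^5 N/C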